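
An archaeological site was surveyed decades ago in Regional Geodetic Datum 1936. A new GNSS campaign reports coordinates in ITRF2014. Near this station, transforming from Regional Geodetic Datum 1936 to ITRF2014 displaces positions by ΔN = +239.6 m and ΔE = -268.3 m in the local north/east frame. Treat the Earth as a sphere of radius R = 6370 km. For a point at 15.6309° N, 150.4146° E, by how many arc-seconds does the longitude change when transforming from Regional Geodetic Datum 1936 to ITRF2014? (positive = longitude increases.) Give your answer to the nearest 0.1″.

Δλ = -9.0″

At latitude 15.6309°, cos φ = 0.963017.
One radian of longitude at latitude φ spans R cos φ, so Δλ = ΔE / (R cos φ) = -268.3 / (6370000 × 0.963017) = -4.3737e-05 rad = -9.021″.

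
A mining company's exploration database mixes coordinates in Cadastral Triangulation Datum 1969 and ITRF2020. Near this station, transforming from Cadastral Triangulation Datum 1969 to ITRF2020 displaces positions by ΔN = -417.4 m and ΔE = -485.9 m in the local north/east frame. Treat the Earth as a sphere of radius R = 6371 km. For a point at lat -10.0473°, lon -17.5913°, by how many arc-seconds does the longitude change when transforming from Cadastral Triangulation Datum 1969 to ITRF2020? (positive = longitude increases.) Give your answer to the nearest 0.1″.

Δλ = -16.0″

At latitude -10.0473°, cos φ = 0.984664.
One radian of longitude at latitude φ spans R cos φ, so Δλ = ΔE / (R cos φ) = -485.9 / (6371000 × 0.984664) = -7.7455e-05 rad = -15.976″.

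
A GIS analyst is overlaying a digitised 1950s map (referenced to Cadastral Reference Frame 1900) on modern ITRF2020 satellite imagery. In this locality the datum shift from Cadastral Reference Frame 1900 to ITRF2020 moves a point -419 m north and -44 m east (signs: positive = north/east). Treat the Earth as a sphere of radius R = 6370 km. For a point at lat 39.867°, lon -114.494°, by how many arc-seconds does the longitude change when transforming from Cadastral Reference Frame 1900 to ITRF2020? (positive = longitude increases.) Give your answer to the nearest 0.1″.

At latitude 39.867°, cos φ = 0.767534.
One radian of longitude at latitude φ spans R cos φ, so Δλ = ΔE / (R cos φ) = -44.0 / (6370000 × 0.767534) = -8.9994e-06 rad = -1.856″.

Δλ = -1.9″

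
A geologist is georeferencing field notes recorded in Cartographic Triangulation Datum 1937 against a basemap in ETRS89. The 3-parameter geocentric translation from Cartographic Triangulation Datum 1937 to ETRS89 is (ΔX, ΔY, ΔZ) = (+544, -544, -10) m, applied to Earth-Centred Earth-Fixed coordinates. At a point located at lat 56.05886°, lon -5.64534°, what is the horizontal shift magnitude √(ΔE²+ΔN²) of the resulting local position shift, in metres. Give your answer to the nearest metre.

698 m

The local east axis at (φ, λ) is (−sin λ, cos λ, 0), so ΔE = −sin(-5.64534°)·544 + cos(-5.64534°)·(-544) = -487.85 m.
The local north axis is (−sin φ cos λ, −sin φ sin λ, cos φ), giving ΔN = -449.120 − 44.395 − 5.583 = -499.10 m.
Horizontal magnitude = √(ΔE² + ΔN²) = √((-487.85)² + (-499.10)²) = 697.92 m.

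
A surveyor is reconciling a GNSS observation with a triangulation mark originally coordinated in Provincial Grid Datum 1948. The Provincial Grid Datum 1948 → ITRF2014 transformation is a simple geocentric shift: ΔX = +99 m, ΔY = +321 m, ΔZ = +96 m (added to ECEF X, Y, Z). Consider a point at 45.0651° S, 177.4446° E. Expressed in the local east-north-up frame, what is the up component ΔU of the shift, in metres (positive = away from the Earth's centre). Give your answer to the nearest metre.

ΔU = -128 m

At φ = -45.0651°, λ = 177.4446°: sin φ = -0.707910, cos φ = 0.706303, sin λ = 0.044585, cos λ = -0.999006.
ΔU = cos φ cos λ·ΔX + cos φ sin λ·ΔY + sin φ·ΔZ = (0.706303)(-0.999006)(99) + (0.706303)(0.044585)(321) + (-0.707910)(96) = -127.71 m.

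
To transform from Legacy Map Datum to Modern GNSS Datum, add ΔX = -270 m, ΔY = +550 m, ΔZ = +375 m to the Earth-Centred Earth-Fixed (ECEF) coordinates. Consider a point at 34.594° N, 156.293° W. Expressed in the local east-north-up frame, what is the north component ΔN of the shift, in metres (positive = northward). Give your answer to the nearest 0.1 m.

The local north axis is (−sin φ cos λ, −sin φ sin λ, cos φ), giving ΔN = -140.359 + 125.550 + 308.698 = 293.89 m.

ΔN = 293.9 m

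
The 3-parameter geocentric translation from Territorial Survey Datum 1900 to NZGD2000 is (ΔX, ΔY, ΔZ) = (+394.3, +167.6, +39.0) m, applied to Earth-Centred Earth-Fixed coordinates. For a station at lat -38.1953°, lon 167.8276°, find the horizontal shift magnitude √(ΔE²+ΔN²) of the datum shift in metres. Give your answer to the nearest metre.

At φ = -38.1953°, λ = 167.8276°: sin φ = -0.618344, cos φ = 0.785908, sin λ = 0.210854, cos λ = -0.977518.
ΔE = −sin λ·ΔX + cos λ·ΔY = −(0.210854)·(394.3) + (-0.977518)·(167.6) = -246.97 m.
ΔN = −sin φ cos λ·ΔX − sin φ sin λ·ΔY + cos φ·ΔZ = −(-0.618344)(-0.977518)(394.3) − (-0.618344)(0.210854)(167.6) + (0.785908)(39.0) = -185.83 m.
Horizontal magnitude = √(ΔE² + ΔN²) = √((-246.97)² + (-185.83)²) = 309.08 m.

309 m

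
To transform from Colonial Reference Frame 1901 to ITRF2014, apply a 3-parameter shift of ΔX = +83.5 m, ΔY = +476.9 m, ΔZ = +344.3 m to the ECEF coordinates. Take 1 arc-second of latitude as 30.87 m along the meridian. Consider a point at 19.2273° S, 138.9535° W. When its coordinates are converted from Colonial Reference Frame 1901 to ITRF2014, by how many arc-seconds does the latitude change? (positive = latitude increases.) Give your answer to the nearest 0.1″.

sin φ = -0.329317, cos φ = 0.944220, sin λ = -0.656671, cos λ = -0.754177.
North component: ΔN = −sin φ cos λ·ΔX − sin φ sin λ·ΔY + cos φ·ΔZ = −(-0.329317)(-0.754177)(83.5) − (-0.329317)(-0.656671)(476.9) + (0.944220)(344.3) = 201.23 m.
1° of latitude spans 3600 × 30.87 = 111132 m, so Δφ = 201.23 / 111132 × 3600 = 6.518″.

Δφ = 6.5″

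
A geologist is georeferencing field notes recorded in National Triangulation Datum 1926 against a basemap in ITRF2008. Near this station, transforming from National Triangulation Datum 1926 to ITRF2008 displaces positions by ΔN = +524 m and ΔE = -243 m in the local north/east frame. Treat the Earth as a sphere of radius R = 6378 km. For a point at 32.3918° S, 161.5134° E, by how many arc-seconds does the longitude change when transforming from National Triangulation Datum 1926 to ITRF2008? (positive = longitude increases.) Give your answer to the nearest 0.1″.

At latitude -32.3918°, cos φ = 0.844405.
One radian of longitude at latitude φ spans R cos φ, so Δλ = ΔE / (R cos φ) = -243.0 / (6378000 × 0.844405) = -4.5120e-05 rad = -9.307″.

Δλ = -9.3″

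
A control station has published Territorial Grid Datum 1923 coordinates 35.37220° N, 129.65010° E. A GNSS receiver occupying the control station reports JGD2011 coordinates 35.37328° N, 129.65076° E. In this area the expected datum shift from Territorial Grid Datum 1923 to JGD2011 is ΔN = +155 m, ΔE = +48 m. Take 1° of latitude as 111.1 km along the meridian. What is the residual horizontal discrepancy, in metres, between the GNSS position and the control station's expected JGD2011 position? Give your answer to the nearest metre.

37 m

Observed coordinate differences: Δφ = +0.00108°, Δλ = +0.00066°.
Converting to metres (1° lat = 111100 m, cos φ = 0.815409): observed ΔN = 120.0 m, observed ΔE = 59.8 m.
Subtracting the expected shift leaves a residual of 120.0 − (155) = -35.0 m north and 59.8 − (48) = 11.8 m east.
Residual distance = √((-35.0)² + 11.8²) = 36.9 m.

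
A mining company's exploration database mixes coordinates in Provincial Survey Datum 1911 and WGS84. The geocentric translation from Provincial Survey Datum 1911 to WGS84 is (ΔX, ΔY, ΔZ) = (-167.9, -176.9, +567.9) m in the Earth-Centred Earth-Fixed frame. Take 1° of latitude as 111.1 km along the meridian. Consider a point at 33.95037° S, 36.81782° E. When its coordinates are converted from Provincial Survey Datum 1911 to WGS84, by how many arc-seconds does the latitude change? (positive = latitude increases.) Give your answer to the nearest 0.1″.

Δφ = 10.9″

sin φ = -0.558475, cos φ = 0.829522, sin λ = 0.599273, cos λ = 0.800545.
North component: ΔN = −sin φ cos λ·ΔX − sin φ sin λ·ΔY + cos φ·ΔZ = −(-0.558475)(0.800545)(-167.9) − (-0.558475)(0.599273)(-176.9) + (0.829522)(567.9) = 336.82 m.
1° of latitude spans 111100 m, so Δφ = 336.82 / 111100 × 3600 = 10.914″.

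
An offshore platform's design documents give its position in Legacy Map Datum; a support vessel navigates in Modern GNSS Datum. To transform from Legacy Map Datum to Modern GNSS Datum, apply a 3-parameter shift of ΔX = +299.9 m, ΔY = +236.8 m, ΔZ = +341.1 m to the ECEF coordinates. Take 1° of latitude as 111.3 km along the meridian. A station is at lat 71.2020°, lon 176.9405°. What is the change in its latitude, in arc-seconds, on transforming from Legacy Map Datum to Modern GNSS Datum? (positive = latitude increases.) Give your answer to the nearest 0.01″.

sin φ = 0.946661, cos φ = 0.322233, sin λ = 0.053373, cos λ = -0.998575.
North component: ΔN = −sin φ cos λ·ΔX − sin φ sin λ·ΔY + cos φ·ΔZ = −(0.946661)(-0.998575)(299.9) − (0.946661)(0.053373)(236.8) + (0.322233)(341.1) = 381.45 m.
1° of latitude spans 111300 m, so Δφ = 381.45 / 111300 × 3600 = 12.338″.

Δφ = 12.34″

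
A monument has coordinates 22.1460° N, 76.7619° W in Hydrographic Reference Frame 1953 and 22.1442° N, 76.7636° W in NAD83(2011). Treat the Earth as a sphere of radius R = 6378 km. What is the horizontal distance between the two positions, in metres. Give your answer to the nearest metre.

Δφ = 22.1442° − 22.1460° = -0.0018°; Δλ = -76.7636° − -76.7619° = -0.0017°.
1° along a meridian = πR/180 = 111317 m.
ΔN = Δφ × 111317 = -200.4 m; ΔE = Δλ × 111317 × cos(22.1460°) = -0.0017 × 111317 × 0.926226 = -175.3 m.
Distance = √(ΔE² + ΔN²) = √((-175.3)² + (-200.4)²) = 266.2 m.

266 m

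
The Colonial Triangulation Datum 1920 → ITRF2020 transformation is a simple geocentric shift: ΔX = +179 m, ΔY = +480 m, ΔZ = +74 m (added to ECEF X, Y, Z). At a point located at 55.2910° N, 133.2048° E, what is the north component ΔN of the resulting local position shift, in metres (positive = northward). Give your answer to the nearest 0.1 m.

The local north axis is (−sin φ cos λ, −sin φ sin λ, cos φ), giving ΔN = 100.739 − 287.618 + 42.136 = -144.74 m.

ΔN = -144.7 m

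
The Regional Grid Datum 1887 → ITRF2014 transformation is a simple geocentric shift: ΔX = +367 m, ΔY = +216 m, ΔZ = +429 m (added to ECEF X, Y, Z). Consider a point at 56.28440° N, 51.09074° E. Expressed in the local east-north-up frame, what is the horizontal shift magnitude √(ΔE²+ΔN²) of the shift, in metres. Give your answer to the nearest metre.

At φ = 56.28440°, λ = 51.09074°: sin φ = 0.831803, cos φ = 0.555071, sin λ = 0.778142, cos λ = 0.628089.
ΔE = −sin λ·ΔX + cos λ·ΔY = −(0.778142)·(367) + (0.628089)·(216) = -149.91 m.
ΔN = −sin φ cos λ·ΔX − sin φ sin λ·ΔY + cos φ·ΔZ = −(0.831803)(0.628089)(367) − (0.831803)(0.778142)(216) + (0.555071)(429) = -93.42 m.
Horizontal magnitude = √(ΔE² + ΔN²) = √((-149.91)² + (-93.42)²) = 176.64 m.

177 m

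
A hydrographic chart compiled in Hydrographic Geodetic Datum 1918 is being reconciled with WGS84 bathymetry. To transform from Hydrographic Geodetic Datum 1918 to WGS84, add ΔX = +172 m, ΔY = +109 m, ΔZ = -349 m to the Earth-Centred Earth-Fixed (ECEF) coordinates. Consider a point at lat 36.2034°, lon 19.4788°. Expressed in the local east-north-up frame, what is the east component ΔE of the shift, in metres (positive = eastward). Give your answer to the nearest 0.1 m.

The local east axis at (φ, λ) is (−sin λ, cos λ, 0), so ΔE = −sin(19.4788°)·172 + cos(19.4788°)·109 = 45.41 m.

ΔE = 45.4 m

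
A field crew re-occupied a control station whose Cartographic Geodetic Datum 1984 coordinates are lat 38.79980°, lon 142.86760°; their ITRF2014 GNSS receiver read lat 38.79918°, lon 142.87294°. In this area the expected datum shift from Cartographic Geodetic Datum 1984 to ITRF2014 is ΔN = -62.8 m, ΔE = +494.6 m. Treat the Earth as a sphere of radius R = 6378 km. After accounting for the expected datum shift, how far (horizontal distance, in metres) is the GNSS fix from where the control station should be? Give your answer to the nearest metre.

Observed coordinate differences: Δφ = -0.00062°, Δλ = +0.00534°.
Converting to metres (1° lat = 111317 m, cos φ = 0.779340): observed ΔN = -69.0 m, observed ΔE = 463.3 m.
Subtracting the expected shift leaves a residual of -69.0 − (-62.8) = -6.2 m north and 463.3 − (494.6) = -31.3 m east.
Residual distance = √((-6.2)² + (-31.3)²) = 31.9 m.

32 m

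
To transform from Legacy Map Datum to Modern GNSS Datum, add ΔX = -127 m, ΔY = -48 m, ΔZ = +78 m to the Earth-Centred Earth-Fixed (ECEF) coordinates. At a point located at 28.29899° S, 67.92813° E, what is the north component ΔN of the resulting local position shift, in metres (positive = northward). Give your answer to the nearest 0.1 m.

The local north axis is (−sin φ cos λ, −sin φ sin λ, cos φ), giving ΔN = -22.624 − 21.088 + 68.678 = 24.97 m.

ΔN = 25.0 m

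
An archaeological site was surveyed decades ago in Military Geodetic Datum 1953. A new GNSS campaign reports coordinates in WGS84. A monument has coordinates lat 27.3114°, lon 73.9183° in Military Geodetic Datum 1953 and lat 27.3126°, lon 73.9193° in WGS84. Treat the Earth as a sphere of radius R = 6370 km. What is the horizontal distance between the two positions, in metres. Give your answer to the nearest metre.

Δφ = 27.3126° − 27.3114° = +0.0012°; Δλ = 73.9193° − 73.9183° = +0.0010°.
1° along a meridian = πR/180 = 111177 m.
ΔN = Δφ × 111177 = 133.4 m; ΔE = Δλ × 111177 × cos(27.3114°) = +0.0010 × 111177 × 0.888526 = 98.8 m.
Distance = √(ΔE² + ΔN²) = √(98.8² + 133.4²) = 166.0 m.

166 m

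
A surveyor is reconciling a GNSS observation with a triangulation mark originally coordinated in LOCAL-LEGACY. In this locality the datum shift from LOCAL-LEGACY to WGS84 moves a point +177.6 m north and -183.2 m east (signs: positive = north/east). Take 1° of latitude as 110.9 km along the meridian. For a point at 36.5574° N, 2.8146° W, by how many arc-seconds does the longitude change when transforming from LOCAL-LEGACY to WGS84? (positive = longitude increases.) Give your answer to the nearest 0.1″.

Δλ = -7.4″

At latitude 36.5574°, cos φ = 0.803261.
1° of longitude at this latitude = 110.9 × cos φ = 89.08 km, so Δλ = -183.2 / 89081.6 = -0.0020565° = -7.404″.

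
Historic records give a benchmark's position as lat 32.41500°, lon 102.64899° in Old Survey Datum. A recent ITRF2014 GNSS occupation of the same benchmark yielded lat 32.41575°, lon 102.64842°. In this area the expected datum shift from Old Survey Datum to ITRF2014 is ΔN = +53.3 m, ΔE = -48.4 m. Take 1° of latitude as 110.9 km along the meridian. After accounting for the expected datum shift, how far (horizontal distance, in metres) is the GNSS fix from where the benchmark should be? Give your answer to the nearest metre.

30 m

Observed coordinate differences: Δφ = +0.00075°, Δλ = -0.00057°.
Converting to metres (1° lat = 110900 m, cos φ = 0.844188): observed ΔN = 83.2 m, observed ΔE = -53.4 m.
Subtracting the expected shift leaves a residual of 83.2 − (53.3) = 29.9 m north and -53.4 − (-48.4) = -5.0 m east.
Residual distance = √(29.9² + (-5.0)²) = 30.3 m.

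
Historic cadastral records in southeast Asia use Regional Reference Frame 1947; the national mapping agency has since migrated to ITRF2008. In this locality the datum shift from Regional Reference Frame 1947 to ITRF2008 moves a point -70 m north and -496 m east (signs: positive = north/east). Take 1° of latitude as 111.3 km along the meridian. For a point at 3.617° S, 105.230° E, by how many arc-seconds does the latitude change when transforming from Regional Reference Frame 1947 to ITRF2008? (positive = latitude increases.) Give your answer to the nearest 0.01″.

Δφ = -2.26″

1° of latitude = 111.3 km, so Δφ = -70.0 / 111300 = -0.0006289° = -2.264″.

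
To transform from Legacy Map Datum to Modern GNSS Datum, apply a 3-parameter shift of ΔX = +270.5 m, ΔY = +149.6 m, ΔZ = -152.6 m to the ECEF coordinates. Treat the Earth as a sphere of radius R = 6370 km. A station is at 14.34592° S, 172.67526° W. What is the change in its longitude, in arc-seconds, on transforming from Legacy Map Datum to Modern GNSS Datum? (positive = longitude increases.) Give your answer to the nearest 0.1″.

sin φ = -0.247776, cos φ = 0.968817, sin λ = -0.127493, cos λ = -0.991839.
East component: ΔE = −sin λ·ΔX + cos λ·ΔY = −(-0.127493)(270.5) + (-0.991839)(149.6) = -113.89 m.
1° of latitude spans πR/180 = 111177 m; at latitude φ, 1° of longitude spans that × cos φ = 107710.7 m, so Δλ = -113.89 / 107710.7 × 3600 = -3.807″.

Δλ = -3.8″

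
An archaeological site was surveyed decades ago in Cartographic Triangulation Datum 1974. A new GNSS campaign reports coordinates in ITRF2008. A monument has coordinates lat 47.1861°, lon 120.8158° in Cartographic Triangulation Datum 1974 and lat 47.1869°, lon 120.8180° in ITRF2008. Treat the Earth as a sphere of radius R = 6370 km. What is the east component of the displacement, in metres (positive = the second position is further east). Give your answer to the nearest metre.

Δφ = 47.1869° − 47.1861° = +0.0008°; Δλ = 120.8180° − 120.8158° = +0.0022°.
1° along a meridian = πR/180 = 111177 m.
ΔN = Δφ × 111177 = 88.9 m; ΔE = Δλ × 111177 × cos(47.1861°) = +0.0022 × 111177 × 0.679619 = 166.2 m.

ΔE = 166 m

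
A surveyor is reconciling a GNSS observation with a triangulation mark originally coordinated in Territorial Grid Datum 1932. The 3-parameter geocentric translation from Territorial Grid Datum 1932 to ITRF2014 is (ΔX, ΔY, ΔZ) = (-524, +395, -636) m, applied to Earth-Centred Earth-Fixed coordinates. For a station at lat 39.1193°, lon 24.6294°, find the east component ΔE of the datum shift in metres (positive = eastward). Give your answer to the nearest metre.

ΔE = 577 m

At φ = 39.1193°, λ = 24.6294°: sin φ = 0.630937, cos φ = 0.775834, sin λ = 0.416747, cos λ = 0.909022.
ΔE = −sin λ·ΔX + cos λ·ΔY = −(0.416747)·(-524) + (0.909022)·(395) = 577.44 m.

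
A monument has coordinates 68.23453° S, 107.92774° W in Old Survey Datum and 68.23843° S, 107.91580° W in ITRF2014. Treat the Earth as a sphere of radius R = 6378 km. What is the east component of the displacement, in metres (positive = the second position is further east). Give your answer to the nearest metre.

Δφ = -68.23843° − -68.23453° = -0.00390°; Δλ = -107.91580° − -107.92774° = +0.01194°.
1° along a meridian = πR/180 = 111317 m.
ΔN = Δφ × 111317 = -434.1 m; ΔE = Δλ × 111317 × cos(-68.23453°) = +0.01194 × 111317 × 0.370808 = 492.9 m.

ΔE = 493 m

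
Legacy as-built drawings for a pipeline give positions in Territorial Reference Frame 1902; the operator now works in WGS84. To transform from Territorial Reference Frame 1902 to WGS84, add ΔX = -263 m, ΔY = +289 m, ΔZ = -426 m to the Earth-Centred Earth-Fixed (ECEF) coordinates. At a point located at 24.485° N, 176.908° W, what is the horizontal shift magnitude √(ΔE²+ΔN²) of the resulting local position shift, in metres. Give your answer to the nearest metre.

The local east axis at (φ, λ) is (−sin λ, cos λ, 0), so ΔE = −sin(-176.908°)·(-263) + cos(-176.908°)·289 = -302.77 m.
The local north axis is (−sin φ cos λ, −sin φ sin λ, cos φ), giving ΔN = -108.843 + 6.461 − 387.690 = -490.07 m.
Horizontal magnitude = √(ΔE² + ΔN²) = √((-302.77)² + (-490.07)²) = 576.05 m.

576 m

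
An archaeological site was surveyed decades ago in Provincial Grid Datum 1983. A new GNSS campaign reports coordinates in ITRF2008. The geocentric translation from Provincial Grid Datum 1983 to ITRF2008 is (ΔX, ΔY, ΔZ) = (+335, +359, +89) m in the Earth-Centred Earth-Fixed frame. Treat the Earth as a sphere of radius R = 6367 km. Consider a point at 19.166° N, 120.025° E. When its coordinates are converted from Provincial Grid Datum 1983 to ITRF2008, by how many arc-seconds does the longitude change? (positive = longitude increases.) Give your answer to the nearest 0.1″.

sin φ = 0.328306, cos φ = 0.944571, sin λ = 0.865807, cos λ = -0.500378.
East component: ΔE = −sin λ·ΔX + cos λ·ΔY = −(0.865807)(335) + (-0.500378)(359) = -469.68 m.
1° of latitude spans πR/180 = 111125 m; at latitude φ, 1° of longitude spans that × cos φ = 104965.6 m, so Δλ = -469.68 / 104965.6 × 3600 = -16.109″.

Δλ = -16.1″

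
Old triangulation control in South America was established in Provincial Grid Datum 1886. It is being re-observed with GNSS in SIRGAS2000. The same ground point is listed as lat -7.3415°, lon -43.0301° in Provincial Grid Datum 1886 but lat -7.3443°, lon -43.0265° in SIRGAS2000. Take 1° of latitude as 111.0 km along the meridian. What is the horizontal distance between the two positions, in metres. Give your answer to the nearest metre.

504 m

Δφ = -7.3443° − -7.3415° = -0.0028°; Δλ = -43.0265° − -43.0301° = +0.0036°.
ΔN = Δφ × 111000 = -310.8 m; ΔE = Δλ × 111000 × cos(-7.3415°) = +0.0036 × 111000 × 0.991802 = 396.3 m.
Distance = √(ΔE² + ΔN²) = √(396.3² + (-310.8)²) = 503.7 m.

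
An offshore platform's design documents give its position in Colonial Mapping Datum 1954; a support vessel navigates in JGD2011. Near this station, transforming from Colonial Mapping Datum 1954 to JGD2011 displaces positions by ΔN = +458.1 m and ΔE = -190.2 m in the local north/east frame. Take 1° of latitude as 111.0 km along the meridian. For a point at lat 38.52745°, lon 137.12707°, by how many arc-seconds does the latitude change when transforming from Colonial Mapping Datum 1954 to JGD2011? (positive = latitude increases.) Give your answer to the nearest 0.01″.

1° of latitude = 111.0 km, so Δφ = 458.1 / 111000 = 0.0041270° = 14.857″.

Δφ = 14.86″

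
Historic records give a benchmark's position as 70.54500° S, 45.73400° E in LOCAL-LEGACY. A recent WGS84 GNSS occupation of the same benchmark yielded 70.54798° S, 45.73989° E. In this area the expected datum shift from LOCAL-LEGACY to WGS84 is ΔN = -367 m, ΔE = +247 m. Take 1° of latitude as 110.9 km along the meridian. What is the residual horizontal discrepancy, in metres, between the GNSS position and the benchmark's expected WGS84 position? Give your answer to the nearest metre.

47 m

Observed coordinate differences: Δφ = -0.00298°, Δλ = +0.00589°.
Converting to metres (1° lat = 110900 m, cos φ = 0.333066): observed ΔN = -330.5 m, observed ΔE = 217.6 m.
Subtracting the expected shift leaves a residual of -330.5 − (-367) = 36.5 m north and 217.6 − (247) = -29.4 m east.
Residual distance = √(36.5² + (-29.4)²) = 46.9 m.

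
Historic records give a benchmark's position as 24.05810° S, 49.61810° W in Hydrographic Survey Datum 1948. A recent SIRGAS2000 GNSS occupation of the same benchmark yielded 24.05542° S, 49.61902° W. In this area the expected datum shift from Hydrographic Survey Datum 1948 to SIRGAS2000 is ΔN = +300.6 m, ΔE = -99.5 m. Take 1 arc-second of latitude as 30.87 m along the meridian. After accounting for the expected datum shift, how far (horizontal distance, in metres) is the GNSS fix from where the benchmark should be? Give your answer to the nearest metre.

Observed coordinate differences: Δφ = +0.00268°, Δλ = -0.00092°.
Converting to metres (1° lat = 111132 m, cos φ = 0.913133): observed ΔN = 297.8 m, observed ΔE = -93.4 m.
Subtracting the expected shift leaves a residual of 297.8 − (300.6) = -2.8 m north and -93.4 − (-99.5) = 6.1 m east.
Residual distance = √((-2.8)² + 6.1²) = 6.7 m.

7 m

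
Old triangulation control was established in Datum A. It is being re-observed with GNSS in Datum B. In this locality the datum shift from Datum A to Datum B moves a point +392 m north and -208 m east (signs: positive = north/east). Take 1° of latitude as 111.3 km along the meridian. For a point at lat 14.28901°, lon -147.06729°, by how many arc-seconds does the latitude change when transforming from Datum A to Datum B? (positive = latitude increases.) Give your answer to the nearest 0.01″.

Δφ = 12.68″

1° of latitude = 111.3 km, so Δφ = 392.0 / 111300 = 0.0035220° = 12.679″.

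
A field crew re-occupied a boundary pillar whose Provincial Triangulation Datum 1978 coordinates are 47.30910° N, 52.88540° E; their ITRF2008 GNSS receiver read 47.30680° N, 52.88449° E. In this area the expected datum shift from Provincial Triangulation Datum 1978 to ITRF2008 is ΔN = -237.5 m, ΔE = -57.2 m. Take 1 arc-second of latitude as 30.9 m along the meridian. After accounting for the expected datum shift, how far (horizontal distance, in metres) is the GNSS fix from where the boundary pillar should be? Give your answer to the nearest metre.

22 m

Observed coordinate differences: Δφ = -0.00230°, Δλ = -0.00091°.
Converting to metres (1° lat = 111240 m, cos φ = 0.678043): observed ΔN = -255.9 m, observed ΔE = -68.6 m.
Subtracting the expected shift leaves a residual of -255.9 − (-237.5) = -18.4 m north and -68.6 − (-57.2) = -11.4 m east.
Residual distance = √((-18.4)² + (-11.4)²) = 21.6 m.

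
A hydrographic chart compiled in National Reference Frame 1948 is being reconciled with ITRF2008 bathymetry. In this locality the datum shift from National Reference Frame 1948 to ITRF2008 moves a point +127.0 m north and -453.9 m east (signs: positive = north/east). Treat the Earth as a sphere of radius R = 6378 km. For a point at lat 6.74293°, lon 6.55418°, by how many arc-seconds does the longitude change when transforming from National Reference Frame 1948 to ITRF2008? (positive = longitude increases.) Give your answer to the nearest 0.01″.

Δλ = -14.78″

At latitude 6.74293°, cos φ = 0.993083.
One radian of longitude at latitude φ spans R cos φ, so Δλ = ΔE / (R cos φ) = -453.9 / (6378000 × 0.993083) = -7.1662e-05 rad = -14.781″.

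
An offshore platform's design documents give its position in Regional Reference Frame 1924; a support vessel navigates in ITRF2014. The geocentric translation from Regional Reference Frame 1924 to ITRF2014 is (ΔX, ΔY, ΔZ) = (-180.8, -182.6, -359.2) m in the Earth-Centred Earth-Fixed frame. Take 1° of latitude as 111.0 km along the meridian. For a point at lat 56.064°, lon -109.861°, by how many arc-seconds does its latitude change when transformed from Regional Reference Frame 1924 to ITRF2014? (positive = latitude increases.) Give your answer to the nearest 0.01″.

Δφ = -12.78″

sin φ = 0.829662, cos φ = 0.558267, sin λ = -0.940520, cos λ = -0.339739.
North component: ΔN = −sin φ cos λ·ΔX − sin φ sin λ·ΔY + cos φ·ΔZ = −(0.829662)(-0.339739)(-180.8) − (0.829662)(-0.940520)(-182.6) + (0.558267)(-359.2) = -393.98 m.
1° of latitude spans 111000 m, so Δφ = -393.98 / 111000 × 3600 = -12.778″.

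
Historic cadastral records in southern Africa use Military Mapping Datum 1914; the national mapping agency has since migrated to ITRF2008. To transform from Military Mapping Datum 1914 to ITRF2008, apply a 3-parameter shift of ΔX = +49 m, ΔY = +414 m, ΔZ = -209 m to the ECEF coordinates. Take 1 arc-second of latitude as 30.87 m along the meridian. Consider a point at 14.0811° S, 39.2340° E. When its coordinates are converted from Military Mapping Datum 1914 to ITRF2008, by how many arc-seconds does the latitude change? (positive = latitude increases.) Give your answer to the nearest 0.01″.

sin φ = -0.243295, cos φ = 0.969952, sin λ = 0.632489, cos λ = 0.774569.
North component: ΔN = −sin φ cos λ·ΔX − sin φ sin λ·ΔY + cos φ·ΔZ = −(-0.243295)(0.774569)(49) − (-0.243295)(0.632489)(414) + (0.969952)(-209) = -129.78 m.
1° of latitude spans 3600 × 30.87 = 111132 m, so Δφ = -129.78 / 111132 × 3600 = -4.204″.

Δφ = -4.20″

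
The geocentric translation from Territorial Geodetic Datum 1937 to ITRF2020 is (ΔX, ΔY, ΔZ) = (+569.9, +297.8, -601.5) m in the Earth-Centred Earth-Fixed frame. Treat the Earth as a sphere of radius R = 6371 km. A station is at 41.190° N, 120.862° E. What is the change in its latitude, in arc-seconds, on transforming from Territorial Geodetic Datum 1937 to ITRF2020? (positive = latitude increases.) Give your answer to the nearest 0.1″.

Δφ = -13.9″

sin φ = 0.658558, cos φ = 0.752530, sin λ = 0.858405, cos λ = -0.512972.
North component: ΔN = −sin φ cos λ·ΔX − sin φ sin λ·ΔY + cos φ·ΔZ = −(0.658558)(-0.512972)(569.9) − (0.658558)(0.858405)(297.8) + (0.752530)(-601.5) = -428.47 m.
1° of latitude spans πR/180 = 111195 m, so Δφ = -428.47 / 111195 × 3600 = -13.872″.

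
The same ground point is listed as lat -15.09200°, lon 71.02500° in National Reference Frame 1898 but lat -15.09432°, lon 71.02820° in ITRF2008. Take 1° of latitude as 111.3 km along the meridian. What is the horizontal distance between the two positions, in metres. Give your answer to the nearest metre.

Δφ = -15.09432° − -15.09200° = -0.00232°; Δλ = 71.02820° − 71.02500° = +0.00320°.
ΔN = Δφ × 111300 = -258.2 m; ΔE = Δλ × 111300 × cos(-15.09200°) = +0.00320 × 111300 × 0.965509 = 343.9 m.
Distance = √(ΔE² + ΔN²) = √(343.9² + (-258.2)²) = 430.0 m.

430 m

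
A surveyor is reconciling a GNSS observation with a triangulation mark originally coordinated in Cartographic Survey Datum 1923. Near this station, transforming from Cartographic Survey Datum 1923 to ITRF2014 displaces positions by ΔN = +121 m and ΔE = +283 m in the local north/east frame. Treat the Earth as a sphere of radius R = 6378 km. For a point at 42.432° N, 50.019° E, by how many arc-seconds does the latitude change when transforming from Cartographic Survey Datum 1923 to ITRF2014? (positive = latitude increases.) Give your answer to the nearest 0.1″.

On a sphere of radius R, 1 rad of latitude = R, so Δφ = ΔN / R = 121.0 / 6378000 = 1.8971e-05 rad = 3.913″.

Δφ = 3.9″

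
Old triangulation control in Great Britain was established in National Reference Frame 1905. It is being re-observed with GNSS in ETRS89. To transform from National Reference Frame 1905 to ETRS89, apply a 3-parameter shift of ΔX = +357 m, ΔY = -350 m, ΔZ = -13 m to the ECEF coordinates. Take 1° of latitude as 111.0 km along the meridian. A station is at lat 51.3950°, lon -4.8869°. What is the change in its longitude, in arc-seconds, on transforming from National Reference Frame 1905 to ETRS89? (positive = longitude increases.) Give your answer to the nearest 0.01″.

Δλ = -16.55″

sin φ = 0.781466, cos φ = 0.623948, sin λ = -0.085189, cos λ = 0.996365.
East component: ΔE = −sin λ·ΔX + cos λ·ΔY = −(-0.085189)(357) + (0.996365)(-350) = -318.32 m.
1° of latitude spans 111000 m; at latitude φ, 1° of longitude spans that × cos φ = 69258.2 m, so Δλ = -318.32 / 69258.2 × 3600 = -16.546″.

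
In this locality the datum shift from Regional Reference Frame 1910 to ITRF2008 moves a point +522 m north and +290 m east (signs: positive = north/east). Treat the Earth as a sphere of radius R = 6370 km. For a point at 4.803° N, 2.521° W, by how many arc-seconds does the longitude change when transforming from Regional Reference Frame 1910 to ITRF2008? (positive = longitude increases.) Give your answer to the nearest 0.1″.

Δλ = 9.4″

At latitude 4.803°, cos φ = 0.996488.
One radian of longitude at latitude φ spans R cos φ, so Δλ = ΔE / (R cos φ) = 290.0 / (6370000 × 0.996488) = 4.5686e-05 rad = 9.423″.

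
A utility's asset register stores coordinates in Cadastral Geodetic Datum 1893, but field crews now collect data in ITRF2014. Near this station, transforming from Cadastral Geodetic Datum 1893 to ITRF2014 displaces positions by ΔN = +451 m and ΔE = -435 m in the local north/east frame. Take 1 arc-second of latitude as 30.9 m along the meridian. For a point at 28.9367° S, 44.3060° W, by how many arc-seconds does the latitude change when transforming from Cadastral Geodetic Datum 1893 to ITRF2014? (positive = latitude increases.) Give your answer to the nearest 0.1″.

Δφ = 14.6″

1″ of latitude = 30.90 m, so Δφ = 451.0 / 30.90 = 14.595″.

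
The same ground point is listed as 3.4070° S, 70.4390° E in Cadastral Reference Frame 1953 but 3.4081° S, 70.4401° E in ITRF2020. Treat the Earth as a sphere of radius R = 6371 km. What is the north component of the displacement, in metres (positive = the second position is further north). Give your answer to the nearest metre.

ΔN = -122 m

Δφ = -3.4081° − -3.4070° = -0.0011°; Δλ = 70.4401° − 70.4390° = +0.0011°.
1° along a meridian = πR/180 = 111195 m.
ΔN = Δφ × 111195 = -122.3 m; ΔE = Δλ × 111195 × cos(-3.4070°) = +0.0011 × 111195 × 0.998233 = 122.1 m.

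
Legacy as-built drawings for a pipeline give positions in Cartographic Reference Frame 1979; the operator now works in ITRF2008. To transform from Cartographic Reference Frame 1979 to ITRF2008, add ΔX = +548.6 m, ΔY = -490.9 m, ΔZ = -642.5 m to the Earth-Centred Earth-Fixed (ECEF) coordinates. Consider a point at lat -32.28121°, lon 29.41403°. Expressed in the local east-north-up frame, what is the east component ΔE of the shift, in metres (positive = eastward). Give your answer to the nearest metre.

At φ = -32.28121°, λ = 29.41403°: sin φ = -0.534075, cos φ = 0.845437, sin λ = 0.491117, cos λ = 0.871094.
ΔE = −sin λ·ΔX + cos λ·ΔY = −(0.491117)·(548.6) + (0.871094)·(-490.9) = -697.05 m.

ΔE = -697 m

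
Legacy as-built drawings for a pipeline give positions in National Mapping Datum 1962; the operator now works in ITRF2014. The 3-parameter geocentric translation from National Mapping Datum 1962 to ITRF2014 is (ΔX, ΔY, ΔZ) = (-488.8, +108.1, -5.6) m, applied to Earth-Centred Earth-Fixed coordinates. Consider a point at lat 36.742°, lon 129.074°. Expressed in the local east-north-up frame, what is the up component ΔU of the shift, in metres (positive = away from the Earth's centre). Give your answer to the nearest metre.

ΔU = 311 m

At φ = 36.742°, λ = 129.074°: sin φ = 0.598213, cos φ = 0.801337, sin λ = 0.776333, cos λ = -0.630324.
ΔU = cos φ cos λ·ΔX + cos φ sin λ·ΔY + sin φ·ΔZ = (0.801337)(-0.630324)(-488.8) + (0.801337)(0.776333)(108.1) + (0.598213)(-5.6) = 310.79 m.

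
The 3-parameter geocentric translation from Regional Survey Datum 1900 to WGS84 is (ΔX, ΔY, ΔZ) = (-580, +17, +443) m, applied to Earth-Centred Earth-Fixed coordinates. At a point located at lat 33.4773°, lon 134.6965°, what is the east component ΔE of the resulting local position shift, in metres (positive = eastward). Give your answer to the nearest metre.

ΔE = 400 m

At φ = 33.4773°, λ = 134.6965°: sin φ = 0.551607, cos φ = 0.834104, sin λ = 0.710842, cos λ = -0.703351.
ΔE = −sin λ·ΔX + cos λ·ΔY = −(0.710842)·(-580) + (-0.703351)·(17) = 400.33 m.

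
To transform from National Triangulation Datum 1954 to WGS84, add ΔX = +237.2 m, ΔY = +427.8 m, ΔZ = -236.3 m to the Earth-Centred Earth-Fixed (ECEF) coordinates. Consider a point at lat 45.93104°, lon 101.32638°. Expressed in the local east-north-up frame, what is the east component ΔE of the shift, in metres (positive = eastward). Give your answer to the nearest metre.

At φ = 45.93104°, λ = 101.32638°: sin φ = 0.718503, cos φ = 0.695524, sin λ = 0.980524, cos λ = -0.196398.
ΔE = −sin λ·ΔX + cos λ·ΔY = −(0.980524)·(237.2) + (-0.196398)·(427.8) = -316.60 m.

ΔE = -317 m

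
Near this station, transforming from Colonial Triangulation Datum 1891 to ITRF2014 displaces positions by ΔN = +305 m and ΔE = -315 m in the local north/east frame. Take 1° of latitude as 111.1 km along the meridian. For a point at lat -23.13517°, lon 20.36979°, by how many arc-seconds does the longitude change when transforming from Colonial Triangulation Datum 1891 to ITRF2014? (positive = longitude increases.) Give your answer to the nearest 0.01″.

At latitude -23.13517°, cos φ = 0.919580.
1° of longitude at this latitude = 111.1 × cos φ = 102.17 km, so Δλ = -315.0 / 102165.4 = -0.0030832° = -11.100″.

Δλ = -11.10″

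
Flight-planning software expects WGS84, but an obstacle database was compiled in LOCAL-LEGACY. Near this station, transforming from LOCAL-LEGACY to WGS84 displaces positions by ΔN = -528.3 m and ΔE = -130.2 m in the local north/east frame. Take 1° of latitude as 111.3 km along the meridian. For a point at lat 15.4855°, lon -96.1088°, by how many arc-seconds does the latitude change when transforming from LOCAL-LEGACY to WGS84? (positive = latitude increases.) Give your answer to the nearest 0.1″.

1° of latitude = 111.3 km, so Δφ = -528.3 / 111300 = -0.0047466° = -17.088″.

Δφ = -17.1″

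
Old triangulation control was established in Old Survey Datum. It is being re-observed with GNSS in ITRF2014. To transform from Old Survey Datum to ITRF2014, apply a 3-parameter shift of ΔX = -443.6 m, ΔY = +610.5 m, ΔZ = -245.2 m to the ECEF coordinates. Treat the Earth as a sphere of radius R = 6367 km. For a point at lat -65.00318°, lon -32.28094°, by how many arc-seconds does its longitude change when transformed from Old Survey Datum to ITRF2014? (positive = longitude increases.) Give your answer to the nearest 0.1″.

Δλ = 21.4″

sin φ = -0.906331, cos φ = 0.422568, sin λ = -0.534071, cos λ = 0.845440.
East component: ΔE = −sin λ·ΔX + cos λ·ΔY = −(-0.534071)(-443.6) + (0.845440)(610.5) = 279.23 m.
1° of latitude spans πR/180 = 111125 m; at latitude φ, 1° of longitude spans that × cos φ = 46957.9 m, so Δλ = 279.23 / 46957.9 × 3600 = 21.407″.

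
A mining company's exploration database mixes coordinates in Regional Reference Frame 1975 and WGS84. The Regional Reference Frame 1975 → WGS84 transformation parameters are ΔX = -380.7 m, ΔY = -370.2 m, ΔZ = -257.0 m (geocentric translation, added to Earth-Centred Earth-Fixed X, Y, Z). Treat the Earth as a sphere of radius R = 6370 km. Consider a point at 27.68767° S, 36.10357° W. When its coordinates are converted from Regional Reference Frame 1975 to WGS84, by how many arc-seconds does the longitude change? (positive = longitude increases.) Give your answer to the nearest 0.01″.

Δλ = -19.14″

sin φ = -0.464651, cos φ = 0.885494, sin λ = -0.589247, cos λ = 0.807953.
East component: ΔE = −sin λ·ΔX + cos λ·ΔY = −(-0.589247)(-380.7) + (0.807953)(-370.2) = -523.43 m.
1° of latitude spans πR/180 = 111177 m; at latitude φ, 1° of longitude spans that × cos φ = 98446.9 m, so Δλ = -523.43 / 98446.9 × 3600 = -19.141″.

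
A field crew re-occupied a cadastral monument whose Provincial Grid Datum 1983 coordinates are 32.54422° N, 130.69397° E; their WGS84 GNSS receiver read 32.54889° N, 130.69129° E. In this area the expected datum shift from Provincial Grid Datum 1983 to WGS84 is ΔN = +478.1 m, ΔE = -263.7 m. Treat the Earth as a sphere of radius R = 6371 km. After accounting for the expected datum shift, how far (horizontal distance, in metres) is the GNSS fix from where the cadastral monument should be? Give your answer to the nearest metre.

43 m

Observed coordinate differences: Δφ = +0.00467°, Δλ = -0.00268°.
Converting to metres (1° lat = 111195 m, cos φ = 0.842977): observed ΔN = 519.3 m, observed ΔE = -251.2 m.
Subtracting the expected shift leaves a residual of 519.3 − (478.1) = 41.2 m north and -251.2 − (-263.7) = 12.5 m east.
Residual distance = √(41.2² + 12.5²) = 43.0 m.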